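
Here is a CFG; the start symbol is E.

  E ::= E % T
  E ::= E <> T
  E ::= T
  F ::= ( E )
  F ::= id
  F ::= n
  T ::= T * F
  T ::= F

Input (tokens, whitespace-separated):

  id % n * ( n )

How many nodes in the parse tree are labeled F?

[E [E [T [F id]]] % [T [T [F n]] * [F ( [E [T [F n]]] )]]]

4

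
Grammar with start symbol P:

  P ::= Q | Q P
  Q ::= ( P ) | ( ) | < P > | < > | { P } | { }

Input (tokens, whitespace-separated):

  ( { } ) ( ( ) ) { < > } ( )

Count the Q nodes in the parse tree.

7

[P [Q ( [P [Q { }]] )] [P [Q ( [P [Q ( )]] )] [P [Q { [P [Q < >]] }] [P [Q ( )]]]]]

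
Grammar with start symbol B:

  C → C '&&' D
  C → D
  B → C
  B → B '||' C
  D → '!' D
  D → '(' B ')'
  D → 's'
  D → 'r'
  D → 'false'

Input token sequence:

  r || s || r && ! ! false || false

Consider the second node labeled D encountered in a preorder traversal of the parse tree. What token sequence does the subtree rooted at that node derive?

[B [B [B [B [C [D r]]] || [C [D s]]] || [C [C [D r]] && [D ! [D ! [D false]]]]] || [C [D false]]]

s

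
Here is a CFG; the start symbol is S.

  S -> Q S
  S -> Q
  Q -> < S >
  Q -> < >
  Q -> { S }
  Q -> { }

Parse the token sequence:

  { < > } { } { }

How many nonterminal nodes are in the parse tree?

8

[S [Q { [S [Q < >]] }] [S [Q { }] [S [Q { }]]]]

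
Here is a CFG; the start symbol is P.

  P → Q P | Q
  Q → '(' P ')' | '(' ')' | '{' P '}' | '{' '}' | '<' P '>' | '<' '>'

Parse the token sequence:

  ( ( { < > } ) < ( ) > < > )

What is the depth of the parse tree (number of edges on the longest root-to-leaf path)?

[P [Q ( [P [Q ( [P [Q { [P [Q < >]] }]] )] [P [Q < [P [Q ( )]] >] [P [Q < >]]]] )]]

8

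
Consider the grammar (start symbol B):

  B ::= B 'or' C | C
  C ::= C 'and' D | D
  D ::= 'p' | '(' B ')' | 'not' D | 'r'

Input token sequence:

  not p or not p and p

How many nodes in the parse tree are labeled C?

3

[B [B [C [D not [D p]]]] or [C [C [D not [D p]]] and [D p]]]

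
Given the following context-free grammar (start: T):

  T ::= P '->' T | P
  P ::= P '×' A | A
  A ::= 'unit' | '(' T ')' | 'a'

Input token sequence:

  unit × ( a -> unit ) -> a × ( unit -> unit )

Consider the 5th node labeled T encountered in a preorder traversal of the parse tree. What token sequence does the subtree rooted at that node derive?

[T [P [P [A unit]] × [A ( [T [P [A a]] -> [T [P [A unit]]]] )]] -> [T [P [P [A a]] × [A ( [T [P [A unit]] -> [T [P [A unit]]]] )]]]]

unit -> unit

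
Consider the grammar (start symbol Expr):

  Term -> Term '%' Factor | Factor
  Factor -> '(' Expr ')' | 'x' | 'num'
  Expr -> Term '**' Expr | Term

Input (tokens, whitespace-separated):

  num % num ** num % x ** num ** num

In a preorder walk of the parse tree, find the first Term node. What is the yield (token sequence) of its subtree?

[Expr [Term [Term [Factor num]] % [Factor num]] ** [Expr [Term [Term [Factor num]] % [Factor x]] ** [Expr [Term [Factor num]] ** [Expr [Term [Factor num]]]]]]

num % num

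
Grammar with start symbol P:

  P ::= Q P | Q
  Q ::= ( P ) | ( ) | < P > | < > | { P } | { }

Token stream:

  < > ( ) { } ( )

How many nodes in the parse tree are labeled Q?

4

[P [Q < >] [P [Q ( )] [P [Q { }] [P [Q ( )]]]]]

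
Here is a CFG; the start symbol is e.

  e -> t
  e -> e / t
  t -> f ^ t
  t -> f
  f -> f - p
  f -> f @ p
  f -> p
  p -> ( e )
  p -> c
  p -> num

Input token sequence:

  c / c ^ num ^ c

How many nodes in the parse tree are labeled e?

[e [e [t [f [p c]]]] / [t [f [p c]] ^ [t [f [p num]] ^ [t [f [p c]]]]]]

2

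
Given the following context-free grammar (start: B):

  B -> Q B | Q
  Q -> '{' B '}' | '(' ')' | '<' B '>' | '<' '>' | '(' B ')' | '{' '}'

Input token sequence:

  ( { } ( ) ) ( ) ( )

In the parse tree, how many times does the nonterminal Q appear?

5

[B [Q ( [B [Q { }] [B [Q ( )]]] )] [B [Q ( )] [B [Q ( )]]]]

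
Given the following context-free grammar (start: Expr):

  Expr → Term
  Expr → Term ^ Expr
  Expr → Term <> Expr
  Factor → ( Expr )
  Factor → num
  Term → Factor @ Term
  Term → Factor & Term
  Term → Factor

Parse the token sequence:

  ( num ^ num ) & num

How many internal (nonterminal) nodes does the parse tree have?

11

[Expr [Term [Factor ( [Expr [Term [Factor num]] ^ [Expr [Term [Factor num]]]] )] & [Term [Factor num]]]]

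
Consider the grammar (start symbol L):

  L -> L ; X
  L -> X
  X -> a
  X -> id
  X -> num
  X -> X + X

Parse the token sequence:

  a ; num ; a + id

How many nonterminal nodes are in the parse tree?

[L [L [L [X a]] ; [X num]] ; [X [X a] + [X id]]]

8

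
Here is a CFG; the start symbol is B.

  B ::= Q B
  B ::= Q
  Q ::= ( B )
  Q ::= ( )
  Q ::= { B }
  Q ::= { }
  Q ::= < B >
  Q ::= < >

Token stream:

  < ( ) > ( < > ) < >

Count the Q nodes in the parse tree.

[B [Q < [B [Q ( )]] >] [B [Q ( [B [Q < >]] )] [B [Q < >]]]]

5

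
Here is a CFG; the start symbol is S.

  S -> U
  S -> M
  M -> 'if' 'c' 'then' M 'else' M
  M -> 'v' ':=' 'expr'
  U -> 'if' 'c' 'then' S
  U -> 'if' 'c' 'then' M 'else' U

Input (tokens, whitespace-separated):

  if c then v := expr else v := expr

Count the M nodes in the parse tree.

[S [M if c then [M v := expr] else [M v := expr]]]

3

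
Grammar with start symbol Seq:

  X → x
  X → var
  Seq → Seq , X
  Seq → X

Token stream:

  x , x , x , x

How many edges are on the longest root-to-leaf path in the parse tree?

[Seq [Seq [Seq [Seq [X x]] , [X x]] , [X x]] , [X x]]

5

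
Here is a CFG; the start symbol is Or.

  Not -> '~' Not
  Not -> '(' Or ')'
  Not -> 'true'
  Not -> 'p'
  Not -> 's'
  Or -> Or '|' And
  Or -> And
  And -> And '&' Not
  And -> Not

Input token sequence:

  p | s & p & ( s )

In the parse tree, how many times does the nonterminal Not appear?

[Or [Or [And [Not p]]] | [And [And [And [Not s]] & [Not p]] & [Not ( [Or [And [Not s]]] )]]]

5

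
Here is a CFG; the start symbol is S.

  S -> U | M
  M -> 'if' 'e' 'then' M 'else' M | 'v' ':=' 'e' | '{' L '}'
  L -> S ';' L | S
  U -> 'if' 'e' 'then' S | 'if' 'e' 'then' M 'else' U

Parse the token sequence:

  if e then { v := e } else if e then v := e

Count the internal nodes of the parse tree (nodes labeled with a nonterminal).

[S [U if e then [M { [L [S [M v := e]]] }] else [U if e then [S [M v := e]]]]]

9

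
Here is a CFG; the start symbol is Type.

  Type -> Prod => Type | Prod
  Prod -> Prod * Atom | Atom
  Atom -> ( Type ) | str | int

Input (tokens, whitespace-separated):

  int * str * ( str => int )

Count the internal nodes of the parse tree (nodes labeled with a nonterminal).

13

[Type [Prod [Prod [Prod [Atom int]] * [Atom str]] * [Atom ( [Type [Prod [Atom str]] => [Type [Prod [Atom int]]]] )]]]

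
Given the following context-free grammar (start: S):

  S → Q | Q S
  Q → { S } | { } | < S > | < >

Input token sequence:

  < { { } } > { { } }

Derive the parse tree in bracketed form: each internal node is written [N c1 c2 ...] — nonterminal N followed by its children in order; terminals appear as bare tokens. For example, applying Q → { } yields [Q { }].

S
Q S
< S > S
< Q > S
< { S } > S
< { Q } > S
< { { } } > S
< { { } } > Q
< { { } } > { S }
< { { } } > { Q }
< { { } } > { { } }

[S [Q < [S [Q { [S [Q { }]] }]] >] [S [Q { [S [Q { }]] }]]]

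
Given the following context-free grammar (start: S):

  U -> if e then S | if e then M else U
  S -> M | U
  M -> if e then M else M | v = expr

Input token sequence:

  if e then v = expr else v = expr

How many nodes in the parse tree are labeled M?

3

[S [M if e then [M v = expr] else [M v = expr]]]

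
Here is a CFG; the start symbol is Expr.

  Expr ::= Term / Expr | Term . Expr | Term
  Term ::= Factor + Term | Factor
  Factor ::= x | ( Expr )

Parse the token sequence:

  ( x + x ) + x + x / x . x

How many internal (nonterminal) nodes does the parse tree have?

18

[Expr [Term [Factor ( [Expr [Term [Factor x] + [Term [Factor x]]]] )] + [Term [Factor x] + [Term [Factor x]]]] / [Expr [Term [Factor x]] . [Expr [Term [Factor x]]]]]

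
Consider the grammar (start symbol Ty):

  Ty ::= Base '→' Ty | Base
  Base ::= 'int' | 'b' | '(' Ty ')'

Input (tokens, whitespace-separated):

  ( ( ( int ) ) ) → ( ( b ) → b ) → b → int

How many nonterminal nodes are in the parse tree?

[Ty [Base ( [Ty [Base ( [Ty [Base ( [Ty [Base int]] )]] )]] )] → [Ty [Base ( [Ty [Base ( [Ty [Base b]] )] → [Ty [Base b]]] )] → [Ty [Base b] → [Ty [Base int]]]]]

20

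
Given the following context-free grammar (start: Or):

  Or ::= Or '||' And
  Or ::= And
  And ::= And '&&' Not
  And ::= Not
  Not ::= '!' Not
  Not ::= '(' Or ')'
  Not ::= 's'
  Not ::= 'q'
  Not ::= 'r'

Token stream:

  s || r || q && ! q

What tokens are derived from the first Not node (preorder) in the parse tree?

[Or [Or [Or [And [Not s]]] || [And [Not r]]] || [And [And [Not q]] && [Not ! [Not q]]]]

s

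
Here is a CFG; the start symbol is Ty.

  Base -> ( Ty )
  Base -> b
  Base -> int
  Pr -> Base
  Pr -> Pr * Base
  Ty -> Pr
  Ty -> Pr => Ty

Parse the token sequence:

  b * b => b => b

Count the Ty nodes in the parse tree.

3

[Ty [Pr [Pr [Base b]] * [Base b]] => [Ty [Pr [Base b]] => [Ty [Pr [Base b]]]]]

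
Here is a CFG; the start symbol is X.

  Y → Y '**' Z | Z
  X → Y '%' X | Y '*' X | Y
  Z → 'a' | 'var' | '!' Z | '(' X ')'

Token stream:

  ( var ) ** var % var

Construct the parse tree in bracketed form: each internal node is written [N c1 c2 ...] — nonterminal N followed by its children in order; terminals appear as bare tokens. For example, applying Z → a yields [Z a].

X
Y % X
Y ** Z % X
Z ** Z % X
( X ) ** Z % X
( Y ) ** Z % X
( Z ) ** Z % X
( var ) ** Z % X
( var ) ** var % X
( var ) ** var % Y
( var ) ** var % Z
( var ) ** var % var

[X [Y [Y [Z ( [X [Y [Z var]]] )]] ** [Z var]] % [X [Y [Z var]]]]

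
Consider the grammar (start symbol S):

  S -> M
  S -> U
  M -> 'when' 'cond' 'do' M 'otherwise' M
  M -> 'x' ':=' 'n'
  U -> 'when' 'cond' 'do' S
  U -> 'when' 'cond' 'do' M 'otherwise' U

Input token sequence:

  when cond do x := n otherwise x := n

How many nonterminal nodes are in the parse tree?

4

[S [M when cond do [M x := n] otherwise [M x := n]]]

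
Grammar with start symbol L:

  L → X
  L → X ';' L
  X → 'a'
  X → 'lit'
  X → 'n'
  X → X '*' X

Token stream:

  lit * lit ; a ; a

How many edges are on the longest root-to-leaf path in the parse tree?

4

[L [X [X lit] * [X lit]] ; [L [X a] ; [L [X a]]]]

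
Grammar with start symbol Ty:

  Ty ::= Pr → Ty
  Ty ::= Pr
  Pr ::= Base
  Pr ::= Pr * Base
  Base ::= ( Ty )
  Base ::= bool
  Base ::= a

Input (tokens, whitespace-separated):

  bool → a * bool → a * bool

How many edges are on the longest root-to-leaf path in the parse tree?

[Ty [Pr [Base bool]] → [Ty [Pr [Pr [Base a]] * [Base bool]] → [Ty [Pr [Pr [Base a]] * [Base bool]]]]]

6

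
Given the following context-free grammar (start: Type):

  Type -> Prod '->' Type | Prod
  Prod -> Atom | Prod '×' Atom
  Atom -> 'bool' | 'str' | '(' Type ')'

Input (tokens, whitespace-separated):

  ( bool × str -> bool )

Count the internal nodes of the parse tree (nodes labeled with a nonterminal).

[Type [Prod [Atom ( [Type [Prod [Prod [Atom bool]] × [Atom str]] -> [Type [Prod [Atom bool]]]] )]]]

11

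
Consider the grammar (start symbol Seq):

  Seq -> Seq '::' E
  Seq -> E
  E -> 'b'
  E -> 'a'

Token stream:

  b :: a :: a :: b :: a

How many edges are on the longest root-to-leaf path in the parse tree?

6

[Seq [Seq [Seq [Seq [Seq [E b]] :: [E a]] :: [E a]] :: [E b]] :: [E a]]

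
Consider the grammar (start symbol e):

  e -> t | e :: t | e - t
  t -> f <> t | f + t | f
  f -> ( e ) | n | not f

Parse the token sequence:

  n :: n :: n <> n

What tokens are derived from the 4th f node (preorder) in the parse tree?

n

[e [e [e [t [f n]]] :: [t [f n]]] :: [t [f n] <> [t [f n]]]]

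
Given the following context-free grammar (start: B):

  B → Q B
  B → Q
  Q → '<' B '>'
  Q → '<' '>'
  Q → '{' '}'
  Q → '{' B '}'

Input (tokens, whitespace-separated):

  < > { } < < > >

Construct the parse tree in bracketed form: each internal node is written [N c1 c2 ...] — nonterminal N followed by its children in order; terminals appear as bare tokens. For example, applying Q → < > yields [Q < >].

[B [Q < >] [B [Q { }] [B [Q < [B [Q < >]] >]]]]

B
Q B
< > B
< > Q B
< > { } B
< > { } Q
< > { } < B >
< > { } < Q >
< > { } < < > >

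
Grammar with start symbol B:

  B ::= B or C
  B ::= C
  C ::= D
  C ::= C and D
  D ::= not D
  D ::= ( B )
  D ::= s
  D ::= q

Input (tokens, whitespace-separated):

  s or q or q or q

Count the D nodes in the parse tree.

4

[B [B [B [B [C [D s]]] or [C [D q]]] or [C [D q]]] or [C [D q]]]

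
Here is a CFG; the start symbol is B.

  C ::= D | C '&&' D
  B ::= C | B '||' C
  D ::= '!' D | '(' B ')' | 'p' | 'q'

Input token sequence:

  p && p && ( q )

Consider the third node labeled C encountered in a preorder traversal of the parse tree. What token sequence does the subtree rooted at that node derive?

[B [C [C [C [D p]] && [D p]] && [D ( [B [C [D q]]] )]]]

p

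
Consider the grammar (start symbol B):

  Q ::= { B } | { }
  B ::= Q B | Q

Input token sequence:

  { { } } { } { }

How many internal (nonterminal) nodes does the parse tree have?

[B [Q { [B [Q { }]] }] [B [Q { }] [B [Q { }]]]]

8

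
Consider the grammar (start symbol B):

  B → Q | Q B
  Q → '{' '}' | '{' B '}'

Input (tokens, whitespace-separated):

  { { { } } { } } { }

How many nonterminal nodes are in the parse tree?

[B [Q { [B [Q { [B [Q { }]] }] [B [Q { }]]] }] [B [Q { }]]]

10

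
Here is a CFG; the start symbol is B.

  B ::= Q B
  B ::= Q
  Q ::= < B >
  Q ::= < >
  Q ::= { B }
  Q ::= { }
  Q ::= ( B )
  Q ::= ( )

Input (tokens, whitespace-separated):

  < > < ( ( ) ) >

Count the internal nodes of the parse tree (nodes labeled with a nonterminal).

8

[B [Q < >] [B [Q < [B [Q ( [B [Q ( )]] )]] >]]]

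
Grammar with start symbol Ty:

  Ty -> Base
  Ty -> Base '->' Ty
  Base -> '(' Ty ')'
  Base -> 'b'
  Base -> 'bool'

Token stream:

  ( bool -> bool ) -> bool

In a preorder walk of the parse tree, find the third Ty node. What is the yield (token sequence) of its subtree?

[Ty [Base ( [Ty [Base bool] -> [Ty [Base bool]]] )] -> [Ty [Base bool]]]

bool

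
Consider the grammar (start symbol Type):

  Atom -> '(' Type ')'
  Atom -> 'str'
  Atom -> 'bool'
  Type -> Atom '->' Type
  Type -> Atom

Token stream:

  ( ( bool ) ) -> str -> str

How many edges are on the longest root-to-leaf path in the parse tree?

[Type [Atom ( [Type [Atom ( [Type [Atom bool]] )]] )] -> [Type [Atom str] -> [Type [Atom str]]]]

6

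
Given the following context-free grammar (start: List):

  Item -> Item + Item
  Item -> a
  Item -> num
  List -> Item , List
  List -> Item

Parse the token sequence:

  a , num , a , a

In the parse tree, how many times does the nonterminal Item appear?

[List [Item a] , [List [Item num] , [List [Item a] , [List [Item a]]]]]

4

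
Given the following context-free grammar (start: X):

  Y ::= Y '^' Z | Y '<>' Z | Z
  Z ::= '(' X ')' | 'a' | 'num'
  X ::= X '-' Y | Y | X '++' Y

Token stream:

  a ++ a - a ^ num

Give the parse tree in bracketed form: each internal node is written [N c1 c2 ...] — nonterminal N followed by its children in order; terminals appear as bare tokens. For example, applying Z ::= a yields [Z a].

[X [X [X [Y [Z a]]] ++ [Y [Z a]]] - [Y [Y [Z a]] ^ [Z num]]]

X
X - Y
X ++ Y - Y
Y ++ Y - Y
Z ++ Y - Y
a ++ Y - Y
a ++ Z - Y
a ++ a - Y
a ++ a - Y ^ Z
a ++ a - Z ^ Z
a ++ a - a ^ Z
a ++ a - a ^ num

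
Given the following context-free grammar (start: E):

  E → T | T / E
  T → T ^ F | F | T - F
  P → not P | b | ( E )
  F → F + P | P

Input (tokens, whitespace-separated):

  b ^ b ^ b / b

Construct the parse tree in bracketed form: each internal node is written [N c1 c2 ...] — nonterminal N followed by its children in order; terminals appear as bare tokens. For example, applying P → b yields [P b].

E
T / E
T ^ F / E
T ^ F ^ F / E
F ^ F ^ F / E
P ^ F ^ F / E
b ^ F ^ F / E
b ^ P ^ F / E
b ^ b ^ F / E
b ^ b ^ P / E
b ^ b ^ b / E
b ^ b ^ b / T
b ^ b ^ b / F
b ^ b ^ b / P
b ^ b ^ b / b

[E [T [T [T [F [P b]]] ^ [F [P b]]] ^ [F [P b]]] / [E [T [F [P b]]]]]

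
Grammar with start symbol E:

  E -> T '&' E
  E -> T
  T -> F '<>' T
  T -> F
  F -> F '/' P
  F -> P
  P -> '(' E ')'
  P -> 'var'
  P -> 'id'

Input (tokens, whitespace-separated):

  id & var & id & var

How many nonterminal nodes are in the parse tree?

16

[E [T [F [P id]]] & [E [T [F [P var]]] & [E [T [F [P id]]] & [E [T [F [P var]]]]]]]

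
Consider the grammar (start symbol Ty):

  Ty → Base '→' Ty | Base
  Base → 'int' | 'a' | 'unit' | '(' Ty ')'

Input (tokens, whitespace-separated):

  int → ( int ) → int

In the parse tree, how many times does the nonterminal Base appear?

[Ty [Base int] → [Ty [Base ( [Ty [Base int]] )] → [Ty [Base int]]]]

4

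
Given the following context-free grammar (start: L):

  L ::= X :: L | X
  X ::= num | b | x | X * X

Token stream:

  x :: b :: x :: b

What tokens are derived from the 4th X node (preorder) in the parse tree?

b

[L [X x] :: [L [X b] :: [L [X x] :: [L [X b]]]]]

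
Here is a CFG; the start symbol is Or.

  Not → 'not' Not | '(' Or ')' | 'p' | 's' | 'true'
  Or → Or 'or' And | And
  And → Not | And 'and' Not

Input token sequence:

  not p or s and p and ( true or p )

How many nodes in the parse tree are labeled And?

[Or [Or [And [Not not [Not p]]]] or [And [And [And [Not s]] and [Not p]] and [Not ( [Or [Or [And [Not true]]] or [And [Not p]]] )]]]

6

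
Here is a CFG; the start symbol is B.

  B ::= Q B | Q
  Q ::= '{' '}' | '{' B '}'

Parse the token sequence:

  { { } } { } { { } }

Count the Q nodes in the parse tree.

5

[B [Q { [B [Q { }]] }] [B [Q { }] [B [Q { [B [Q { }]] }]]]]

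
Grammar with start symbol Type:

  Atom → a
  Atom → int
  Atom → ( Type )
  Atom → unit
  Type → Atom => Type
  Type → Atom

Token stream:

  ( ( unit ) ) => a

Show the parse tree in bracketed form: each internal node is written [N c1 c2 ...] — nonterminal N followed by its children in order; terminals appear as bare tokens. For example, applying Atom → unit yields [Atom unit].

[Type [Atom ( [Type [Atom ( [Type [Atom unit]] )]] )] => [Type [Atom a]]]

Type
Atom => Type
( Type ) => Type
( Atom ) => Type
( ( Type ) ) => Type
( ( Atom ) ) => Type
( ( unit ) ) => Type
( ( unit ) ) => Atom
( ( unit ) ) => a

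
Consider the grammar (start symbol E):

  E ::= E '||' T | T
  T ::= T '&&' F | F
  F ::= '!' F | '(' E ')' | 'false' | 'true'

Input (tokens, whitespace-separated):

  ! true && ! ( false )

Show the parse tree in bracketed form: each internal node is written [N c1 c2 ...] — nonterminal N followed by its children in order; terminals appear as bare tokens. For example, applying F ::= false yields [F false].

[E [T [T [F ! [F true]]] && [F ! [F ( [E [T [F false]]] )]]]]

E
T
T && F
F && F
! F && F
! true && F
! true && ! F
! true && ! ( E )
! true && ! ( T )
! true && ! ( F )
! true && ! ( false )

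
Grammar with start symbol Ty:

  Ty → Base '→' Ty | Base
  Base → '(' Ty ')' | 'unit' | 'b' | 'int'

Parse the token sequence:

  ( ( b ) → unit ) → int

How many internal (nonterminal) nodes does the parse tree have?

10

[Ty [Base ( [Ty [Base ( [Ty [Base b]] )] → [Ty [Base unit]]] )] → [Ty [Base int]]]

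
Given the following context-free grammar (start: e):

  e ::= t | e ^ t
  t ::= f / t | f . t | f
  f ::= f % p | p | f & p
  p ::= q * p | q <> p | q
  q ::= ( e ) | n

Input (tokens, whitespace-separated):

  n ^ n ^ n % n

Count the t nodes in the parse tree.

3

[e [e [e [t [f [p [q n]]]]] ^ [t [f [p [q n]]]]] ^ [t [f [f [p [q n]]] % [p [q n]]]]]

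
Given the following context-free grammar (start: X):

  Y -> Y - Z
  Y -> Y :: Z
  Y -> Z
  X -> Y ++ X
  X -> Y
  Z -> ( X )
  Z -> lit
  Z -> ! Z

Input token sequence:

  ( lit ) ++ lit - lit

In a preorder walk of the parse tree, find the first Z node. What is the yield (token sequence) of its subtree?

( lit )

[X [Y [Z ( [X [Y [Z lit]]] )]] ++ [X [Y [Y [Z lit]] - [Z lit]]]]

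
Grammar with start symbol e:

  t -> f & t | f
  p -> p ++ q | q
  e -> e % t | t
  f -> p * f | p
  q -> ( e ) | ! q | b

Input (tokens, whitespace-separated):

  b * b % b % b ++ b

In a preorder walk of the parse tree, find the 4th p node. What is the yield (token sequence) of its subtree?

b ++ b

[e [e [e [t [f [p [q b]] * [f [p [q b]]]]]] % [t [f [p [q b]]]]] % [t [f [p [p [q b]] ++ [q b]]]]]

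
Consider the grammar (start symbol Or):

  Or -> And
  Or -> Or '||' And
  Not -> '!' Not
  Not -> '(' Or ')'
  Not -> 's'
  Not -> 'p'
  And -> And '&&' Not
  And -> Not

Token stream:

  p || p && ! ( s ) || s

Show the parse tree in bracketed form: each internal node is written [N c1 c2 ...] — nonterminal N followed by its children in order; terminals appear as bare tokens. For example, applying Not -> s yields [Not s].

Or
Or || And
Or || And || And
And || And || And
Not || And || And
p || And || And
p || And && Not || And
p || Not && Not || And
p || p && Not || And
p || p && ! Not || And
p || p && ! ( Or ) || And
p || p && ! ( And ) || And
p || p && ! ( Not ) || And
p || p && ! ( s ) || And
p || p && ! ( s ) || Not
p || p && ! ( s ) || s

[Or [Or [Or [And [Not p]]] || [And [And [Not p]] && [Not ! [Not ( [Or [And [Not s]]] )]]]] || [And [Not s]]]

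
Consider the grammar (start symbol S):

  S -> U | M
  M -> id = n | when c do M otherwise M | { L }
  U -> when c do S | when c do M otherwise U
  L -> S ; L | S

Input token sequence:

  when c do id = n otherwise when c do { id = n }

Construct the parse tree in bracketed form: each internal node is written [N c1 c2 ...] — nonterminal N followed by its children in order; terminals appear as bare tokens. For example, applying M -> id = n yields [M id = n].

S
U
when c do M otherwise U
when c do id = n otherwise U
when c do id = n otherwise when c do S
when c do id = n otherwise when c do M
when c do id = n otherwise when c do { L }
when c do id = n otherwise when c do { S }
when c do id = n otherwise when c do { M }
when c do id = n otherwise when c do { id = n }

[S [U when c do [M id = n] otherwise [U when c do [S [M { [L [S [M id = n]]] }]]]]]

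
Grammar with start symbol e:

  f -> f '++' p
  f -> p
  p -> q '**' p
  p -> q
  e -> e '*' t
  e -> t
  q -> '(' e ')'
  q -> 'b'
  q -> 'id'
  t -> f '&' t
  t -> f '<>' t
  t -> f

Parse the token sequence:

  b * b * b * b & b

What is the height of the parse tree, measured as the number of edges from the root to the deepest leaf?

8

[e [e [e [e [t [f [p [q b]]]]] * [t [f [p [q b]]]]] * [t [f [p [q b]]]]] * [t [f [p [q b]]] & [t [f [p [q b]]]]]]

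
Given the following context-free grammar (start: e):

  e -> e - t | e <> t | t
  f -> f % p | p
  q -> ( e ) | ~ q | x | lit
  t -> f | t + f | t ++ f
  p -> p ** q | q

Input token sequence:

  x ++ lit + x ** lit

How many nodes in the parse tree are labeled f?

[e [t [t [t [f [p [q x]]]] ++ [f [p [q lit]]]] + [f [p [p [q x]] ** [q lit]]]]]

3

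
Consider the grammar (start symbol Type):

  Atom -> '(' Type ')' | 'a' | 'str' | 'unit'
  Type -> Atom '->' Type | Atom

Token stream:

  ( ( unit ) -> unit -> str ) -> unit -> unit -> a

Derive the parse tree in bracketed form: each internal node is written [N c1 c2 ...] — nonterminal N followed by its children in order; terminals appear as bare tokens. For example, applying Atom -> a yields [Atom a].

[Type [Atom ( [Type [Atom ( [Type [Atom unit]] )] -> [Type [Atom unit] -> [Type [Atom str]]]] )] -> [Type [Atom unit] -> [Type [Atom unit] -> [Type [Atom a]]]]]

Type
Atom -> Type
( Type ) -> Type
( Atom -> Type ) -> Type
( ( Type ) -> Type ) -> Type
( ( Atom ) -> Type ) -> Type
( ( unit ) -> Type ) -> Type
( ( unit ) -> Atom -> Type ) -> Type
( ( unit ) -> unit -> Type ) -> Type
( ( unit ) -> unit -> Atom ) -> Type
( ( unit ) -> unit -> str ) -> Type
( ( unit ) -> unit -> str ) -> Atom -> Type
( ( unit ) -> unit -> str ) -> unit -> Type
( ( unit ) -> unit -> str ) -> unit -> Atom -> Type
( ( unit ) -> unit -> str ) -> unit -> unit -> Type
( ( unit ) -> unit -> str ) -> unit -> unit -> Atom
( ( unit ) -> unit -> str ) -> unit -> unit -> a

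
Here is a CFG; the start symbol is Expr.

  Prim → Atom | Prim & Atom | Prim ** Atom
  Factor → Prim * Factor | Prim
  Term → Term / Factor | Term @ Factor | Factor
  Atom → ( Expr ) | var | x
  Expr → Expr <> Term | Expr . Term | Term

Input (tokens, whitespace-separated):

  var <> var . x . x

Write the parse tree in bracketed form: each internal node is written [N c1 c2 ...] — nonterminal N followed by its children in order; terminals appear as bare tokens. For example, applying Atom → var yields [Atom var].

Expr
Expr . Term
Expr . Term . Term
Expr <> Term . Term . Term
Term <> Term . Term . Term
Factor <> Term . Term . Term
Prim <> Term . Term . Term
Atom <> Term . Term . Term
var <> Term . Term . Term
var <> Factor . Term . Term
var <> Prim . Term . Term
var <> Atom . Term . Term
var <> var . Term . Term
var <> var . Factor . Term
var <> var . Prim . Term
var <> var . Atom . Term
var <> var . x . Term
var <> var . x . Factor
var <> var . x . Prim
var <> var . x . Atom
var <> var . x . x

[Expr [Expr [Expr [Expr [Term [Factor [Prim [Atom var]]]]] <> [Term [Factor [Prim [Atom var]]]]] . [Term [Factor [Prim [Atom x]]]]] . [Term [Factor [Prim [Atom x]]]]]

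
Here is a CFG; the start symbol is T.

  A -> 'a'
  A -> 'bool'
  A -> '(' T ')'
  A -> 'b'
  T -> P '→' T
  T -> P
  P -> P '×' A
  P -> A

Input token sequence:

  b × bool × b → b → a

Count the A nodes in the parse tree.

5

[T [P [P [P [A b]] × [A bool]] × [A b]] → [T [P [A b]] → [T [P [A a]]]]]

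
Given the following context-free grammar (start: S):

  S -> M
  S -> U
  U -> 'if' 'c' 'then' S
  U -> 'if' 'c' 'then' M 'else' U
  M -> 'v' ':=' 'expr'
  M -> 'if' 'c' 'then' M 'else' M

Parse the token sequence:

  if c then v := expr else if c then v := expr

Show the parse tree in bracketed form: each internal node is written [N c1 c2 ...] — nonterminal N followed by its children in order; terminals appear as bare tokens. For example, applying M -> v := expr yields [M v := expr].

[S [U if c then [M v := expr] else [U if c then [S [M v := expr]]]]]

S
U
if c then M else U
if c then v := expr else U
if c then v := expr else if c then S
if c then v := expr else if c then M
if c then v := expr else if c then v := expr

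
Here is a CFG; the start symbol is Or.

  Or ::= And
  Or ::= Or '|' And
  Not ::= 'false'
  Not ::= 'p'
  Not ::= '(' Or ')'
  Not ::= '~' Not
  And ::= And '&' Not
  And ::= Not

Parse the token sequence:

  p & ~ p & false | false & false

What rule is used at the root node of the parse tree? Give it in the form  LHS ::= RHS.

[Or [Or [And [And [And [Not p]] & [Not ~ [Not p]]] & [Not false]]] | [And [And [Not false]] & [Not false]]]

Or ::= Or '|' And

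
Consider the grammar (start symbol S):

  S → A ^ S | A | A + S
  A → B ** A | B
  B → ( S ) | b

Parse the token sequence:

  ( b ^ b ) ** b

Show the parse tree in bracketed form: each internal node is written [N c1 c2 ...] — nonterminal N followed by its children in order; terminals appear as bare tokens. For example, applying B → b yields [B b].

[S [A [B ( [S [A [B b]] ^ [S [A [B b]]]] )] ** [A [B b]]]]

S
A
B ** A
( S ) ** A
( A ^ S ) ** A
( B ^ S ) ** A
( b ^ S ) ** A
( b ^ A ) ** A
( b ^ B ) ** A
( b ^ b ) ** A
( b ^ b ) ** B
( b ^ b ) ** b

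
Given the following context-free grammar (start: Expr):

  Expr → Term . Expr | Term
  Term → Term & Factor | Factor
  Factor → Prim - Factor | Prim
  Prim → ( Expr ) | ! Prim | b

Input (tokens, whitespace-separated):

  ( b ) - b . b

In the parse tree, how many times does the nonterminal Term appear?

3

[Expr [Term [Factor [Prim ( [Expr [Term [Factor [Prim b]]]] )] - [Factor [Prim b]]]] . [Expr [Term [Factor [Prim b]]]]]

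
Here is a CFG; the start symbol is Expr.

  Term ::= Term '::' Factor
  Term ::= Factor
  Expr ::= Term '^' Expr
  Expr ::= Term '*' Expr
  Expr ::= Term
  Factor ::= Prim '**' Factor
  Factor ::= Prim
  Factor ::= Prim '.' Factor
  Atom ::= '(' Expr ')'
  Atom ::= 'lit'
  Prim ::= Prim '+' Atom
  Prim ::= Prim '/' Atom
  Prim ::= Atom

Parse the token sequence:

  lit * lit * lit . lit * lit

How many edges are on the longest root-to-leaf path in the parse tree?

8

[Expr [Term [Factor [Prim [Atom lit]]]] * [Expr [Term [Factor [Prim [Atom lit]]]] * [Expr [Term [Factor [Prim [Atom lit]] . [Factor [Prim [Atom lit]]]]] * [Expr [Term [Factor [Prim [Atom lit]]]]]]]]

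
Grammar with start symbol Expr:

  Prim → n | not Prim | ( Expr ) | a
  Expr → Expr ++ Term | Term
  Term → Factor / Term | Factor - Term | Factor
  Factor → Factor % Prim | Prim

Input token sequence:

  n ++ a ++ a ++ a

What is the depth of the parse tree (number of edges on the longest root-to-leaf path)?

7

[Expr [Expr [Expr [Expr [Term [Factor [Prim n]]]] ++ [Term [Factor [Prim a]]]] ++ [Term [Factor [Prim a]]]] ++ [Term [Factor [Prim a]]]]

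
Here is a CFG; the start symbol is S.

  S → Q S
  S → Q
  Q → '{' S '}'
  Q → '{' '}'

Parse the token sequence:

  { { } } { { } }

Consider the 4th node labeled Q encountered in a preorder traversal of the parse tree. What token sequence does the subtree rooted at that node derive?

[S [Q { [S [Q { }]] }] [S [Q { [S [Q { }]] }]]]

{ }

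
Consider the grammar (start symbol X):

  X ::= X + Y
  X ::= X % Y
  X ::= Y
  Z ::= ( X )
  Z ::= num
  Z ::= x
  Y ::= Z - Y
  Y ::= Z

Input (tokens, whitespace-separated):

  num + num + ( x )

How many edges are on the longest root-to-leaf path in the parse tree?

[X [X [X [Y [Z num]]] + [Y [Z num]]] + [Y [Z ( [X [Y [Z x]]] )]]]

6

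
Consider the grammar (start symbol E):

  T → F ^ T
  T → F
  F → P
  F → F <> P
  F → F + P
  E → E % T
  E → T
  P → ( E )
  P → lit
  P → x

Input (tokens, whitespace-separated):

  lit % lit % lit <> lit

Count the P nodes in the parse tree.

4

[E [E [E [T [F [P lit]]]] % [T [F [P lit]]]] % [T [F [F [P lit]] <> [P lit]]]]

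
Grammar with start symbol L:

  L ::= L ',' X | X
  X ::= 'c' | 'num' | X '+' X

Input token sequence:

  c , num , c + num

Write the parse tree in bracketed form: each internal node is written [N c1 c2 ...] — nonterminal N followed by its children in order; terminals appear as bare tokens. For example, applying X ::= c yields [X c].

[L [L [L [X c]] , [X num]] , [X [X c] + [X num]]]

L
L , X
L , X , X
X , X , X
c , X , X
c , num , X
c , num , X + X
c , num , c + X
c , num , c + num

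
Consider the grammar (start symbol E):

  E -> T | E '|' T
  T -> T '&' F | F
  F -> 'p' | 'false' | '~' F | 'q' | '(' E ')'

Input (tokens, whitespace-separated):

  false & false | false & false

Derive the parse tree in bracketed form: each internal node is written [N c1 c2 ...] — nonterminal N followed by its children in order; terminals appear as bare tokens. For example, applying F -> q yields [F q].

E
E | T
T | T
T & F | T
F & F | T
false & F | T
false & false | T
false & false | T & F
false & false | F & F
false & false | false & F
false & false | false & false

[E [E [T [T [F false]] & [F false]]] | [T [T [F false]] & [F false]]]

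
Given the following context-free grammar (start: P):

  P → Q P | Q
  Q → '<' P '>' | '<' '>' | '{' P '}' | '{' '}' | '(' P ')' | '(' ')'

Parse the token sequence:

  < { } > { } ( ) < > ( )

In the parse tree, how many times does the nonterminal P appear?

6

[P [Q < [P [Q { }]] >] [P [Q { }] [P [Q ( )] [P [Q < >] [P [Q ( )]]]]]]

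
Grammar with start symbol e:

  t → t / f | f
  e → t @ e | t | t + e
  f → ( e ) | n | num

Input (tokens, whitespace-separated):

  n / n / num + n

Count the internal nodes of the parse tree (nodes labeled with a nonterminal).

[e [t [t [t [f n]] / [f n]] / [f num]] + [e [t [f n]]]]

10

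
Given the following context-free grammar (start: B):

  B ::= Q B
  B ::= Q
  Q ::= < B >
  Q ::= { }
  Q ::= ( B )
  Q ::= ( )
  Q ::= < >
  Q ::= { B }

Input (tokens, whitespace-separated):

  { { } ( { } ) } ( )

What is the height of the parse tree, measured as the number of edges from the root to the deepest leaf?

[B [Q { [B [Q { }] [B [Q ( [B [Q { }]] )]]] }] [B [Q ( )]]]

7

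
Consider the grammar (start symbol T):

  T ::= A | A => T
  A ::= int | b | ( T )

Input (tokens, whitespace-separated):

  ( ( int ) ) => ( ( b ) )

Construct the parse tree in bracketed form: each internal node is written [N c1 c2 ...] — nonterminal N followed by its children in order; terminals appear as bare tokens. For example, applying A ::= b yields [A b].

[T [A ( [T [A ( [T [A int]] )]] )] => [T [A ( [T [A ( [T [A b]] )]] )]]]

T
A => T
( T ) => T
( A ) => T
( ( T ) ) => T
( ( A ) ) => T
( ( int ) ) => T
( ( int ) ) => A
( ( int ) ) => ( T )
( ( int ) ) => ( A )
( ( int ) ) => ( ( T ) )
( ( int ) ) => ( ( A ) )
( ( int ) ) => ( ( b ) )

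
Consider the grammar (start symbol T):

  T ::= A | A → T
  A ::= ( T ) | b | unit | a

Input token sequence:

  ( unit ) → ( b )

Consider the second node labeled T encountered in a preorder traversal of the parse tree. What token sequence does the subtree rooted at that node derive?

unit

[T [A ( [T [A unit]] )] → [T [A ( [T [A b]] )]]]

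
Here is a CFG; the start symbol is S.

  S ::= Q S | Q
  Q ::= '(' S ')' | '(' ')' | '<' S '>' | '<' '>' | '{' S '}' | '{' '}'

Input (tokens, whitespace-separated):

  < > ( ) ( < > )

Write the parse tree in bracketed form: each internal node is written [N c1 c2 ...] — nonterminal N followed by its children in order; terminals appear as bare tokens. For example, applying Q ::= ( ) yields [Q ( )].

S
Q S
< > S
< > Q S
< > ( ) S
< > ( ) Q
< > ( ) ( S )
< > ( ) ( Q )
< > ( ) ( < > )

[S [Q < >] [S [Q ( )] [S [Q ( [S [Q < >]] )]]]]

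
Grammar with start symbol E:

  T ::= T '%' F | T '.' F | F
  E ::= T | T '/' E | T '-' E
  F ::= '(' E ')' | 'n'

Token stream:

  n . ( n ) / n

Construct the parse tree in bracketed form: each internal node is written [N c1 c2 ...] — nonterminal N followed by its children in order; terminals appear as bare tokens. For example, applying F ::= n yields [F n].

E
T / E
T . F / E
F . F / E
n . F / E
n . ( E ) / E
n . ( T ) / E
n . ( F ) / E
n . ( n ) / E
n . ( n ) / T
n . ( n ) / F
n . ( n ) / n

[E [T [T [F n]] . [F ( [E [T [F n]]] )]] / [E [T [F n]]]]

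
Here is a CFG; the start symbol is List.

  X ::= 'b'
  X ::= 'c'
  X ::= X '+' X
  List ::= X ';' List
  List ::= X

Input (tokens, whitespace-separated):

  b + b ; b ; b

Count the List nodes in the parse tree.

[List [X [X b] + [X b]] ; [List [X b] ; [List [X b]]]]

3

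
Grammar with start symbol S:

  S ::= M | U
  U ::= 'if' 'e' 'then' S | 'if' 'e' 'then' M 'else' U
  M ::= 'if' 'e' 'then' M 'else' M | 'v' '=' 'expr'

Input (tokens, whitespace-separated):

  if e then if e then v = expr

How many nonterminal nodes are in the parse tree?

[S [U if e then [S [U if e then [S [M v = expr]]]]]]

6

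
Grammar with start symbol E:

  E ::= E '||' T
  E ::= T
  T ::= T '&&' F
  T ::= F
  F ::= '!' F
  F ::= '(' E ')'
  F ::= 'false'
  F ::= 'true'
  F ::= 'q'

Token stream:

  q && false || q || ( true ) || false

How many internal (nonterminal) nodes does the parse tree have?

17

[E [E [E [E [T [T [F q]] && [F false]]] || [T [F q]]] || [T [F ( [E [T [F true]]] )]]] || [T [F false]]]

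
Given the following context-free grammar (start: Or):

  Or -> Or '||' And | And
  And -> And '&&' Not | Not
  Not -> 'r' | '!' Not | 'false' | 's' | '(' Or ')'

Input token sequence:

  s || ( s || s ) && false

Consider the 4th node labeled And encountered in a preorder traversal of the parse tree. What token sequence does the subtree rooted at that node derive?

s

[Or [Or [And [Not s]]] || [And [And [Not ( [Or [Or [And [Not s]]] || [And [Not s]]] )]] && [Not false]]]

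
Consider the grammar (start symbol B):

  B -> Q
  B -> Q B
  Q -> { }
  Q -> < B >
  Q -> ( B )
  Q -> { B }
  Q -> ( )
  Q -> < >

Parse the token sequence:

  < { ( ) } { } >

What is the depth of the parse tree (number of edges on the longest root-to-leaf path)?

6

[B [Q < [B [Q { [B [Q ( )]] }] [B [Q { }]]] >]]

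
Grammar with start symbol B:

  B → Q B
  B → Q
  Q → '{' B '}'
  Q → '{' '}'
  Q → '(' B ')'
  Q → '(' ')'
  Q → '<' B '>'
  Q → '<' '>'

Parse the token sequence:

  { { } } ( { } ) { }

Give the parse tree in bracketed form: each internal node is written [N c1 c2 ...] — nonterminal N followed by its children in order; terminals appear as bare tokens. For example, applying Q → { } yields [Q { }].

[B [Q { [B [Q { }]] }] [B [Q ( [B [Q { }]] )] [B [Q { }]]]]

B
Q B
{ B } B
{ Q } B
{ { } } B
{ { } } Q B
{ { } } ( B ) B
{ { } } ( Q ) B
{ { } } ( { } ) B
{ { } } ( { } ) Q
{ { } } ( { } ) { }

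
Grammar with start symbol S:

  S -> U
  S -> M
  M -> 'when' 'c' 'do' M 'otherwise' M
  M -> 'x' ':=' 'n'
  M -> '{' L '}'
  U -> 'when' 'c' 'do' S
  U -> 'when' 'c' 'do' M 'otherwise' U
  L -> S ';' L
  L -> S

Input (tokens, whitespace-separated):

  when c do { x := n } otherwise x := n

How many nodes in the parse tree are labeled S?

2

[S [M when c do [M { [L [S [M x := n]]] }] otherwise [M x := n]]]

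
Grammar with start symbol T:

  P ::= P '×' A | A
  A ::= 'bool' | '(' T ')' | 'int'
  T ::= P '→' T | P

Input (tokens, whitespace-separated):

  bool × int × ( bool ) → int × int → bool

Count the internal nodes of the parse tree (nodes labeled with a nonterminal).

18

[T [P [P [P [A bool]] × [A int]] × [A ( [T [P [A bool]]] )]] → [T [P [P [A int]] × [A int]] → [T [P [A bool]]]]]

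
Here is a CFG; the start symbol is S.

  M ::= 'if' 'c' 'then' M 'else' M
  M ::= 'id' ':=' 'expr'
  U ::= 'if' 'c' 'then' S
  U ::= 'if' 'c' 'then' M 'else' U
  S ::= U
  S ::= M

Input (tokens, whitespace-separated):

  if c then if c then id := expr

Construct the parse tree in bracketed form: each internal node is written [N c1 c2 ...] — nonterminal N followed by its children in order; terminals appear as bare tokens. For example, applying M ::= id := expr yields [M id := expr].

[S [U if c then [S [U if c then [S [M id := expr]]]]]]

S
U
if c then S
if c then U
if c then if c then S
if c then if c then M
if c then if c then id := expr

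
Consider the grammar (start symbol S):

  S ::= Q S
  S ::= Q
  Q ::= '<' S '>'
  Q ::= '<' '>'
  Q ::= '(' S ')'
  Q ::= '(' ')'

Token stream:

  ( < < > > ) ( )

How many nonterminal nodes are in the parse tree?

8

[S [Q ( [S [Q < [S [Q < >]] >]] )] [S [Q ( )]]]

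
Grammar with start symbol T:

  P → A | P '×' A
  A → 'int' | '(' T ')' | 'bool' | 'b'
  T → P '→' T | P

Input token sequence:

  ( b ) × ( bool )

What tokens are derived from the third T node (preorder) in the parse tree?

bool

[T [P [P [A ( [T [P [A b]]] )]] × [A ( [T [P [A bool]]] )]]]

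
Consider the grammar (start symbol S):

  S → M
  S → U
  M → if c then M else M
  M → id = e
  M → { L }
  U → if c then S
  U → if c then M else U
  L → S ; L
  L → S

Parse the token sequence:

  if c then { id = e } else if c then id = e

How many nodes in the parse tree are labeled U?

2

[S [U if c then [M { [L [S [M id = e]]] }] else [U if c then [S [M id = e]]]]]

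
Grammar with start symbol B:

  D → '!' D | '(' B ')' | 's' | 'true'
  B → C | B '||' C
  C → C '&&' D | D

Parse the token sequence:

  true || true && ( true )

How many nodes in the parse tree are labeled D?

4

[B [B [C [D true]]] || [C [C [D true]] && [D ( [B [C [D true]]] )]]]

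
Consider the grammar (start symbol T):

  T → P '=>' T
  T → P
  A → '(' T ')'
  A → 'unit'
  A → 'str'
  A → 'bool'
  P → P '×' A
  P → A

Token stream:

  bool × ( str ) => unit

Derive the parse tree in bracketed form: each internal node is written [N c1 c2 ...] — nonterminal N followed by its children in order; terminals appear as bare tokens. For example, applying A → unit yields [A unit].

[T [P [P [A bool]] × [A ( [T [P [A str]]] )]] => [T [P [A unit]]]]

T
P => T
P × A => T
A × A => T
bool × A => T
bool × ( T ) => T
bool × ( P ) => T
bool × ( A ) => T
bool × ( str ) => T
bool × ( str ) => P
bool × ( str ) => A
bool × ( str ) => unit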